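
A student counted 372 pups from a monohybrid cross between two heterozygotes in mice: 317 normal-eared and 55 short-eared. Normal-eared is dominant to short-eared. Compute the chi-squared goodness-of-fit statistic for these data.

20.703

For a monohybrid cross between heterozygotes with complete dominance, the expected phenotypic ratio is 3:1.
Under the 3:1 hypothesis (Σ ratio = 4, N = 372):
  normal-eared: 372 × 3/4 = 279
  short-eared: 372 × 1/4 = 93
χ² = Σ (O − E)² / E
  normal-eared: (317 − 279)² / 279 = 5.1756
  short-eared: (55 − 93)² / 93 = 15.5269
χ² = 5.1756 + 15.5269 = 20.7025 ≈ 20.703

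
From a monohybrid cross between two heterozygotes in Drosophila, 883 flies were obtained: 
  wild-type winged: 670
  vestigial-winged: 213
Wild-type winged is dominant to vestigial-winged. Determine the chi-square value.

For a monohybrid cross between heterozygotes with complete dominance, the expected phenotypic ratio is 3:1.
Under the 3:1 hypothesis (Σ ratio = 4, N = 883):
  wild-type winged: 883 × 3/4 = 662.25
  vestigial-winged: 883 × 1/4 = 220.75
χ² = Σ (O − E)² / E
  wild-type winged: (670 − 662.25)² / 662.25 = 0.0907
  vestigial-winged: (213 − 220.75)² / 220.75 = 0.2721
χ² = 0.0907 + 0.2721 = 0.3628 ≈ 0.363

0.363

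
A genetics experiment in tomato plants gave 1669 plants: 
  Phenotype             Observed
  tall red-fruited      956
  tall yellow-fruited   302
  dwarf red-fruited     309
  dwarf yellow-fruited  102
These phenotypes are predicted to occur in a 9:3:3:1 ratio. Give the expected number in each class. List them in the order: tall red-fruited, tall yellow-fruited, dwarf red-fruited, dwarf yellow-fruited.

938.8125, 312.9375, 312.9375, 104.3125

Expected counts for N = 1669 under a 9:3:3:1 ratio (total parts = 16):
  tall red-fruited: 1669 × 9/16 = 938.8125
  tall yellow-fruited: 1669 × 3/16 = 312.9375
  dwarf red-fruited: 1669 × 3/16 = 312.9375
  dwarf yellow-fruited: 1669 × 1/16 = 104.3125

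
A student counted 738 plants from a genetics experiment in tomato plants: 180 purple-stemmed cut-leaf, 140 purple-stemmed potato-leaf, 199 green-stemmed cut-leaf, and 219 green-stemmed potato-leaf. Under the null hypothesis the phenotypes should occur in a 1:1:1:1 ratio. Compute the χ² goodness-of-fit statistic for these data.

Total ratio parts = 4. Expected numbers out of 738:
  purple-stemmed cut-leaf: 738 × 1/4 = 184.5
  purple-stemmed potato-leaf: 738 × 1/4 = 184.5
  green-stemmed cut-leaf: 738 × 1/4 = 184.5
  green-stemmed potato-leaf: 738 × 1/4 = 184.5
χ² = Σ (O − E)² / E
  purple-stemmed cut-leaf: (180 − 184.5)² / 184.5 = 0.1098
  purple-stemmed potato-leaf: (140 − 184.5)² / 184.5 = 10.7331
  green-stemmed cut-leaf: (199 − 184.5)² / 184.5 = 1.1396
  green-stemmed potato-leaf: (219 − 184.5)² / 184.5 = 6.4512
χ² = 0.1098 + 10.7331 + 1.1396 + 6.4512 = 18.4337 ≈ 18.434

18.434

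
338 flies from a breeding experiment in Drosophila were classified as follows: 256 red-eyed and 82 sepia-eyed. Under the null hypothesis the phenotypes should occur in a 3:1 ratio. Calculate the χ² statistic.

0.099

Expected counts for N = 338 under a 3:1 ratio (total parts = 4):
  red-eyed: 338 × 3/4 = 253.5
  sepia-eyed: 338 × 1/4 = 84.5
χ² = Σ (O − E)² / E
  red-eyed: (256 − 253.5)² / 253.5 = 0.0247
  sepia-eyed: (82 − 84.5)² / 84.5 = 0.0740
χ² = 0.0247 + 0.0740 = 0.0987 ≈ 0.099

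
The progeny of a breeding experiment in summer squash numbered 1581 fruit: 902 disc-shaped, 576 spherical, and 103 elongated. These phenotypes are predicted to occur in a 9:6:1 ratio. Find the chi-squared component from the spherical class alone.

Total ratio parts = 16. Expected numbers out of 1581:
  disc-shaped: 1581 × 9/16 = 889.3125
  spherical: 1581 × 6/16 = 592.875
  elongated: 1581 × 1/16 = 98.8125
Contribution of spherical: (576 − 592.875)² / 592.875 = 0.4803

0.480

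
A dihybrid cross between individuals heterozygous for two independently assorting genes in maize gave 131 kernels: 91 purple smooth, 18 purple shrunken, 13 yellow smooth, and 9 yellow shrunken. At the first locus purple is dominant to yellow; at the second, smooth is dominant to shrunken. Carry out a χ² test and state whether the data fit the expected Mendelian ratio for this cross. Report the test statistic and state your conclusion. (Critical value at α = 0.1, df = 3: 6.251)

11.344; not consistent

A dihybrid F₂ with independent assortment and complete dominance at both loci gives a 9:3:3:1 phenotypic ratio.
Under the 9:3:3:1 hypothesis (Σ ratio = 16, N = 131):
  purple smooth: 131 × 9/16 = 73.6875
  purple shrunken: 131 × 3/16 = 24.5625
  yellow smooth: 131 × 3/16 = 24.5625
  yellow shrunken: 131 × 1/16 = 8.1875
χ² = Σ (O − E)² / E
  purple smooth: (91 − 73.6875)² / 73.6875 = 4.0675
  purple shrunken: (18 − 24.5625)² / 24.5625 = 1.7533
  yellow smooth: (13 − 24.5625)² / 24.5625 = 5.4429
  yellow shrunken: (9 − 8.1875)² / 8.1875 = 0.0806
χ² = 4.0675 + 1.7533 + 5.4429 + 0.0806 = 11.3443 ≈ 11.344
Degrees of freedom = 4 − 1 = 3; critical value at α = 0.1 is 6.251.
Since 11.344 > 6.251, we reject the null hypothesis — the data do not fit the 9:3:3:1 ratio.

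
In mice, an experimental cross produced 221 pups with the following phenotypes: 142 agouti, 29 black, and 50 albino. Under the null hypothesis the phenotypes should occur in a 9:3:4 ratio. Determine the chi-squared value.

6.749

Under the 9:3:4 hypothesis (Σ ratio = 16, N = 221):
  agouti: 221 × 9/16 = 124.3125
  black: 221 × 3/16 = 41.4375
  albino: 221 × 4/16 = 55.25
χ² = Σ (O − E)² / E
  agouti: (142 − 124.3125)² / 124.3125 = 2.5166
  black: (29 − 41.4375)² / 41.4375 = 3.7331
  albino: (50 − 55.25)² / 55.25 = 0.4989
χ² = 2.5166 + 3.7331 + 0.4989 = 6.7486 ≈ 6.749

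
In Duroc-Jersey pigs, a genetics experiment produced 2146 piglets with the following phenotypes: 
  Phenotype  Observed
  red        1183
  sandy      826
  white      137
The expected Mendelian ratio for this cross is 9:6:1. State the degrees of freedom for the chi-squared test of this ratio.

2

A goodness-of-fit test with 3 phenotype classes has df = 3 − 1 = 2.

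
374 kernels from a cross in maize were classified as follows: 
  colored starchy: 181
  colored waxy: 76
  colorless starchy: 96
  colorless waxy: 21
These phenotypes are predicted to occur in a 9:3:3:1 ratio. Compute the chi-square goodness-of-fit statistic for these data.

Under the 9:3:3:1 hypothesis (Σ ratio = 16, N = 374):
  colored starchy: 374 × 9/16 = 210.375
  colored waxy: 374 × 3/16 = 70.125
  colorless starchy: 374 × 3/16 = 70.125
  colorless waxy: 374 × 1/16 = 23.375
χ² = Σ (O − E)² / E
  colored starchy: (181 − 210.375)² / 210.375 = 4.1017
  colored waxy: (76 − 70.125)² / 70.125 = 0.4922
  colorless starchy: (96 − 70.125)² / 70.125 = 9.5475
  colorless waxy: (21 − 23.375)² / 23.375 = 0.2413
χ² = 4.1017 + 0.4922 + 9.5475 + 0.2413 = 14.3827 ≈ 14.383

14.383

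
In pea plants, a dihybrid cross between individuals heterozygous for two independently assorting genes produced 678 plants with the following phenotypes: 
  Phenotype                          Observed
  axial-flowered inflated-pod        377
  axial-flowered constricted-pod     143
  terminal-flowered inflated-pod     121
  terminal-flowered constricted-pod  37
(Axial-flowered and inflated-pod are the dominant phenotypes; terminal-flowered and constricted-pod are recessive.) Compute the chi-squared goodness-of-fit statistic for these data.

3.010

A dihybrid F₂ with independent assortment and complete dominance at both loci gives a 9:3:3:1 phenotypic ratio.
Under the 9:3:3:1 hypothesis (Σ ratio = 16, N = 678):
  axial-flowered inflated-pod: 678 × 9/16 = 381.375
  axial-flowered constricted-pod: 678 × 3/16 = 127.125
  terminal-flowered inflated-pod: 678 × 3/16 = 127.125
  terminal-flowered constricted-pod: 678 × 1/16 = 42.375
χ² = Σ (O − E)² / E
  axial-flowered inflated-pod: (377 − 381.375)² / 381.375 = 0.0502
  axial-flowered constricted-pod: (143 − 127.125)² / 127.125 = 1.9824
  terminal-flowered inflated-pod: (121 − 127.125)² / 127.125 = 0.2951
  terminal-flowered constricted-pod: (37 − 42.375)² / 42.375 = 0.6818
χ² = 0.0502 + 1.9824 + 0.2951 + 0.6818 = 3.0095 ≈ 3.010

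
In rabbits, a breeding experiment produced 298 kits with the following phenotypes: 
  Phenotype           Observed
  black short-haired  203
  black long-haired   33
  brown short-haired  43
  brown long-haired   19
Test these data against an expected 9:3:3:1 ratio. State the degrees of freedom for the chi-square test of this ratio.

A goodness-of-fit test with 4 phenotype classes has df = 4 − 1 = 3.

3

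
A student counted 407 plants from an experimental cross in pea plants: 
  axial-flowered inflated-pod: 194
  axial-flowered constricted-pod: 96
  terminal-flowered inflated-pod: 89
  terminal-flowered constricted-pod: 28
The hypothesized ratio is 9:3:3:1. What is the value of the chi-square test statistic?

Under the 9:3:3:1 hypothesis (Σ ratio = 16, N = 407):
  axial-flowered inflated-pod: 407 × 9/16 = 228.9375
  axial-flowered constricted-pod: 407 × 3/16 = 76.3125
  terminal-flowered inflated-pod: 407 × 3/16 = 76.3125
  terminal-flowered constricted-pod: 407 × 1/16 = 25.4375
χ² = Σ (O − E)² / E
  axial-flowered inflated-pod: (194 − 228.9375)² / 228.9375 = 5.3317
  axial-flowered constricted-pod: (96 − 76.3125)² / 76.3125 = 5.0791
  terminal-flowered inflated-pod: (89 − 76.3125)² / 76.3125 = 2.1094
  terminal-flowered constricted-pod: (28 − 25.4375)² / 25.4375 = 0.2581
χ² = 5.3317 + 5.0791 + 2.1094 + 0.2581 = 12.7783 ≈ 12.778

12.778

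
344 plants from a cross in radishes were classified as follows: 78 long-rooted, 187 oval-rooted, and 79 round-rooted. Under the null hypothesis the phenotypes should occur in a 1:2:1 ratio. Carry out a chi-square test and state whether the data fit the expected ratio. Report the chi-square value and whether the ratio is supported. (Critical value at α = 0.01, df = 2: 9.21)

2.622; consistent

Under the 1:2:1 hypothesis (Σ ratio = 4, N = 344):
  long-rooted: 344 × 1/4 = 86
  oval-rooted: 344 × 2/4 = 172
  round-rooted: 344 × 1/4 = 86
χ² = Σ (O − E)² / E
  long-rooted: (78 − 86)² / 86 = 0.7442
  oval-rooted: (187 − 172)² / 172 = 1.3081
  round-rooted: (79 − 86)² / 86 = 0.5698
χ² = 0.7442 + 1.3081 + 0.5698 = 2.6221 ≈ 2.622
Degrees of freedom = 3 − 1 = 2; critical value at α = 0.01 is 9.21.
Since 2.622 < 9.21, we fail to reject the null hypothesis — the data are consistent with the 1:2:1 ratio.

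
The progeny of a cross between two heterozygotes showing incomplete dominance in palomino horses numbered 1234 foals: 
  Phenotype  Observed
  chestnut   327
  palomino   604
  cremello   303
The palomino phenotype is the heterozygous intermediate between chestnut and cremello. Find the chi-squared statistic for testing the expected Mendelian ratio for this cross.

With incomplete dominance, a heterozygote × heterozygote cross gives a 1:2:1 phenotypic ratio.
Total ratio parts = 4. Expected numbers out of 1234:
  chestnut: 1234 × 1/4 = 308.5
  palomino: 1234 × 2/4 = 617
  cremello: 1234 × 1/4 = 308.5
χ² = Σ (O − E)² / E
  chestnut: (327 − 308.5)² / 308.5 = 1.1094
  palomino: (604 − 617)² / 617 = 0.2739
  cremello: (303 − 308.5)² / 308.5 = 0.0981
χ² = 1.1094 + 0.2739 + 0.0981 = 1.4814 ≈ 1.481

1.481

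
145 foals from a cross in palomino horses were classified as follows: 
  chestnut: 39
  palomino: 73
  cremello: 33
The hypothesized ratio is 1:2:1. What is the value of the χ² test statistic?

The 1:2:1 ratio has 4 parts, so with N = 145 the expected counts are:
  chestnut: 145 × 1/4 = 36.25
  palomino: 145 × 2/4 = 72.5
  cremello: 145 × 1/4 = 36.25
χ² = Σ (O − E)² / E
  chestnut: (39 − 36.25)² / 36.25 = 0.2086
  palomino: (73 − 72.5)² / 72.5 = 0.0034
  cremello: (33 − 36.25)² / 36.25 = 0.2914
χ² = 0.2086 + 0.0034 + 0.2914 = 0.5034 ≈ 0.503

0.503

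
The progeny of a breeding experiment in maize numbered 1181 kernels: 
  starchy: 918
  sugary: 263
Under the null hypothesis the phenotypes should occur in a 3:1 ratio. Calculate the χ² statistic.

Under the 3:1 hypothesis (Σ ratio = 4, N = 1181):
  starchy: 1181 × 3/4 = 885.75
  sugary: 1181 × 1/4 = 295.25
χ² = Σ (O − E)² / E
  starchy: (918 − 885.75)² / 885.75 = 1.1742
  sugary: (263 − 295.25)² / 295.25 = 3.5227
χ² = 1.1742 + 3.5227 = 4.6969 ≈ 4.697

4.697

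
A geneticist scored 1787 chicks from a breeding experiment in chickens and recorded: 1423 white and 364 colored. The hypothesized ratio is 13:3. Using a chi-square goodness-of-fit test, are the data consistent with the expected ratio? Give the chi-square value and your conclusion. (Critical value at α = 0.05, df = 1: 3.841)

3.076; consistent

Under the 13:3 hypothesis (Σ ratio = 16, N = 1787):
  white: 1787 × 13/16 = 1451.9375
  colored: 1787 × 3/16 = 335.0625
χ² = Σ (O − E)² / E
  white: (1423 − 1451.9375)² / 1451.9375 = 0.5767
  colored: (364 − 335.0625)² / 335.0625 = 2.4992
χ² = 0.5767 + 2.4992 = 3.0759 ≈ 3.076
Degrees of freedom = 2 − 1 = 1; critical value at α = 0.05 is 3.841.
Since 3.076 < 3.841, we fail to reject the null hypothesis — the data are consistent with the 13:3 ratio.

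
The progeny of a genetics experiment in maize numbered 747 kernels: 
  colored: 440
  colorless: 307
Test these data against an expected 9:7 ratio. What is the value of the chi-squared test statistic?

Under the 9:7 hypothesis (Σ ratio = 16, N = 747):
  colored: 747 × 9/16 = 420.1875
  colorless: 747 × 7/16 = 326.8125
χ² = Σ (O − E)² / E
  colored: (440 − 420.1875)² / 420.1875 = 0.9342
  colorless: (307 − 326.8125)² / 326.8125 = 1.2011
χ² = 0.9342 + 1.2011 = 2.1353 ≈ 2.135

2.135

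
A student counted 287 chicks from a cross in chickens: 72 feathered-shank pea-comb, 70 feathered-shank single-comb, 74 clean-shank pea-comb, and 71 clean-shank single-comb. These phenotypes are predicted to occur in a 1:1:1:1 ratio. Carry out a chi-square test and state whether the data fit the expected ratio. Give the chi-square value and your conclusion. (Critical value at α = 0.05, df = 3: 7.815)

0.122; consistent

The 1:1:1:1 ratio has 4 parts, so with N = 287 the expected counts are:
  feathered-shank pea-comb: 287 × 1/4 = 71.75
  feathered-shank single-comb: 287 × 1/4 = 71.75
  clean-shank pea-comb: 287 × 1/4 = 71.75
  clean-shank single-comb: 287 × 1/4 = 71.75
χ² = Σ (O − E)² / E
  feathered-shank pea-comb: (72 − 71.75)² / 71.75 = 0.0009
  feathered-shank single-comb: (70 − 71.75)² / 71.75 = 0.0427
  clean-shank pea-comb: (74 − 71.75)² / 71.75 = 0.0706
  clean-shank single-comb: (71 − 71.75)² / 71.75 = 0.0078
χ² = 0.0009 + 0.0427 + 0.0706 + 0.0078 = 0.122
Degrees of freedom = 4 − 1 = 3; critical value at α = 0.05 is 7.815.
Since 0.122 < 7.815, we fail to reject the null hypothesis — the data are consistent with the 1:1:1:1 ratio.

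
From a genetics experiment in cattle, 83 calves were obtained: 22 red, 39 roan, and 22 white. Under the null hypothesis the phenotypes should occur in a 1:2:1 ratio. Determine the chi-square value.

The 1:2:1 ratio has 4 parts, so with N = 83 the expected counts are:
  red: 83 × 1/4 = 20.75
  roan: 83 × 2/4 = 41.5
  white: 83 × 1/4 = 20.75
χ² = Σ (O − E)² / E
  red: (22 − 20.75)² / 20.75 = 0.0753
  roan: (39 − 41.5)² / 41.5 = 0.1506
  white: (22 − 20.75)² / 20.75 = 0.0753
χ² = 0.0753 + 0.1506 + 0.0753 = 0.3012 ≈ 0.301

0.301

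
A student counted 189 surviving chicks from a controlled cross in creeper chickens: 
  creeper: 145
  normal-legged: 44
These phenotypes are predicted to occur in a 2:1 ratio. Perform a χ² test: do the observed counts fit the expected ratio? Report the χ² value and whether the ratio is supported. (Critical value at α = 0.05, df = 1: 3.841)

Under the 2:1 hypothesis (Σ ratio = 3, N = 189):
  creeper: 189 × 2/3 = 126
  normal-legged: 189 × 1/3 = 63
χ² = Σ (O − E)² / E
  creeper: (145 − 126)² / 126 = 2.8651
  normal-legged: (44 − 63)² / 63 = 5.7302
χ² = 2.8651 + 5.7302 = 8.5953 ≈ 8.595
Degrees of freedom = 2 − 1 = 1; critical value at α = 0.05 is 3.841.
Since 8.595 > 3.841, we reject the null hypothesis — the data do not fit the 2:1 ratio.

8.595; not consistent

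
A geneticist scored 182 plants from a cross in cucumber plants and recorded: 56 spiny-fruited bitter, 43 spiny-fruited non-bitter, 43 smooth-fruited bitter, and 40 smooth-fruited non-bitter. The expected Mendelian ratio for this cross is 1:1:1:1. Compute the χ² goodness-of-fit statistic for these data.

3.363

The 1:1:1:1 ratio has 4 parts, so with N = 182 the expected counts are:
  spiny-fruited bitter: 182 × 1/4 = 45.5
  spiny-fruited non-bitter: 182 × 1/4 = 45.5
  smooth-fruited bitter: 182 × 1/4 = 45.5
  smooth-fruited non-bitter: 182 × 1/4 = 45.5
χ² = Σ (O − E)² / E
  spiny-fruited bitter: (56 − 45.5)² / 45.5 = 2.4231
  spiny-fruited non-bitter: (43 − 45.5)² / 45.5 = 0.1374
  smooth-fruited bitter: (43 − 45.5)² / 45.5 = 0.1374
  smooth-fruited non-bitter: (40 − 45.5)² / 45.5 = 0.6648
χ² = 2.4231 + 0.1374 + 0.1374 + 0.6648 = 3.3627 ≈ 3.363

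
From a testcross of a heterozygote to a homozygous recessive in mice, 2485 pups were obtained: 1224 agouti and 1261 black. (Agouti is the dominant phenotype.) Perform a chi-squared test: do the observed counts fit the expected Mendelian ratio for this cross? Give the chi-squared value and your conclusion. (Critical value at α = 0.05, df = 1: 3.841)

0.551; consistent

A testcross of a heterozygote (Aa × aa) gives a 1:1 phenotypic ratio.
The 1:1 ratio has 2 parts, so with N = 2485 the expected counts are:
  agouti: 2485 × 1/2 = 1242.5
  black: 2485 × 1/2 = 1242.5
χ² = Σ (O − E)² / E
  agouti: (1224 − 1242.5)² / 1242.5 = 0.2755
  black: (1261 − 1242.5)² / 1242.5 = 0.2755
χ² = 0.2755 + 0.2755 = 0.551
Degrees of freedom = 2 − 1 = 1; critical value at α = 0.05 is 3.841.
Since 0.551 < 3.841, we fail to reject the null hypothesis — the data are consistent with the 1:1 ratio.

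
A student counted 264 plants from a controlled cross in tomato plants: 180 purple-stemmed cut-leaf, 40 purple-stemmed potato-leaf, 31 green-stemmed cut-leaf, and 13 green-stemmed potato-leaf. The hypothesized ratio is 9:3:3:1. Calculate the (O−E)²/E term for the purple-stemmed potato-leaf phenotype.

The 9:3:3:1 ratio has 16 parts, so with N = 264 the expected counts are:
  purple-stemmed cut-leaf: 264 × 9/16 = 148.5
  purple-stemmed potato-leaf: 264 × 3/16 = 49.5
  green-stemmed cut-leaf: 264 × 3/16 = 49.5
  green-stemmed potato-leaf: 264 × 1/16 = 16.5
Contribution of purple-stemmed potato-leaf: (40 − 49.5)² / 49.5 = 1.8232

1.823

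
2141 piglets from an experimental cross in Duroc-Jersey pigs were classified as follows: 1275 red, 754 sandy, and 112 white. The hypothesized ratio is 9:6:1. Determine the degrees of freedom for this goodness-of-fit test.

2

A goodness-of-fit test with 3 phenotype classes has df = 3 − 1 = 2.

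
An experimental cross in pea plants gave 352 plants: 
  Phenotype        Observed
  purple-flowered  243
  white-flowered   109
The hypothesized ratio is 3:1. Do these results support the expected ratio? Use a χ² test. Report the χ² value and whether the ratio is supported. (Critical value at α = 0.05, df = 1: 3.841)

Total ratio parts = 4. Expected numbers out of 352:
  purple-flowered: 352 × 3/4 = 264
  white-flowered: 352 × 1/4 = 88
χ² = Σ (O − E)² / E
  purple-flowered: (243 − 264)² / 264 = 1.6705
  white-flowered: (109 − 88)² / 88 = 5.0114
χ² = 1.6705 + 5.0114 = 6.6819 ≈ 6.682
Degrees of freedom = 2 − 1 = 1; critical value at α = 0.05 is 3.841.
Since 6.682 > 3.841, we reject the null hypothesis — the data do not fit the 3:1 ratio.

6.682; not consistent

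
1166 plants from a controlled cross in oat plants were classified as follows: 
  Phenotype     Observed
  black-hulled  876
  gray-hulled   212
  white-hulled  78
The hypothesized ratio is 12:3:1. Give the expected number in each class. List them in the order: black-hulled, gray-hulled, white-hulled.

874.5, 218.625, 72.875

The 12:3:1 ratio has 16 parts, so with N = 1166 the expected counts are:
  black-hulled: 1166 × 12/16 = 874.5
  gray-hulled: 1166 × 3/16 = 218.625
  white-hulled: 1166 × 1/16 = 72.875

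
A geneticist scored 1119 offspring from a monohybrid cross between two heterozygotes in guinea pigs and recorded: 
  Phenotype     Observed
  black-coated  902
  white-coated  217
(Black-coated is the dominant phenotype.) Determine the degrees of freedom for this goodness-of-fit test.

For a monohybrid cross between heterozygotes with complete dominance, the expected phenotypic ratio is 3:1.
A goodness-of-fit test with 2 phenotype classes has df = 2 − 1 = 1.

1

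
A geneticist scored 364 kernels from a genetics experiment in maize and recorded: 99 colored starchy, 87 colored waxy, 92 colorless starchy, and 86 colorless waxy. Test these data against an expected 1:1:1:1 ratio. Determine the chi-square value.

Total ratio parts = 4. Expected numbers out of 364:
  colored starchy: 364 × 1/4 = 91
  colored waxy: 364 × 1/4 = 91
  colorless starchy: 364 × 1/4 = 91
  colorless waxy: 364 × 1/4 = 91
χ² = Σ (O − E)² / E
  colored starchy: (99 − 91)² / 91 = 0.7033
  colored waxy: (87 − 91)² / 91 = 0.1758
  colorless starchy: (92 − 91)² / 91 = 0.0110
  colorless waxy: (86 − 91)² / 91 = 0.2747
χ² = 0.7033 + 0.1758 + 0.0110 + 0.2747 = 1.1648 ≈ 1.165

1.165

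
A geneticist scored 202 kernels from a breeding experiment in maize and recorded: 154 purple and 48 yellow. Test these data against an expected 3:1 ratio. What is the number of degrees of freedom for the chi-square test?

1

A goodness-of-fit test with 2 phenotype classes has df = 2 − 1 = 1.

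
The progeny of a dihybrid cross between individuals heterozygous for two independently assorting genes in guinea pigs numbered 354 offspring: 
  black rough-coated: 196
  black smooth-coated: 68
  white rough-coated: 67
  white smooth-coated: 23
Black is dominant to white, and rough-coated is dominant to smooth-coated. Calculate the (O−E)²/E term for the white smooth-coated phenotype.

A dihybrid F₂ with independent assortment and complete dominance at both loci gives a 9:3:3:1 phenotypic ratio.
Under the 9:3:3:1 hypothesis (Σ ratio = 16, N = 354):
  black rough-coated: 354 × 9/16 = 199.125
  black smooth-coated: 354 × 3/16 = 66.375
  white rough-coated: 354 × 3/16 = 66.375
  white smooth-coated: 354 × 1/16 = 22.125
Contribution of white smooth-coated: (23 − 22.125)² / 22.125 = 0.0346

0.035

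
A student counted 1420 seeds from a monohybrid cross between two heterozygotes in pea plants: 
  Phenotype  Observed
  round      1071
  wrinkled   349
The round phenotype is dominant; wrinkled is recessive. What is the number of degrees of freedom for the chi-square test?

For a monohybrid cross between heterozygotes with complete dominance, the expected phenotypic ratio is 3:1.
A goodness-of-fit test with 2 phenotype classes has df = 2 − 1 = 1.

1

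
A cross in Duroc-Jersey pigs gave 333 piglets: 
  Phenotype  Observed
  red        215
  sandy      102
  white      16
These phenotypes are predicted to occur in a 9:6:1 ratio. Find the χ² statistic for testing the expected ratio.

9.396

Expected counts for N = 333 under a 9:6:1 ratio (total parts = 16):
  red: 333 × 9/16 = 187.3125
  sandy: 333 × 6/16 = 124.875
  white: 333 × 1/16 = 20.8125
χ² = Σ (O − E)² / E
  red: (215 − 187.3125)² / 187.3125 = 4.0926
  sandy: (102 − 124.875)² / 124.875 = 4.1903
  white: (16 − 20.8125)² / 20.8125 = 1.1128
χ² = 4.0926 + 4.1903 + 1.1128 = 9.3957 ≈ 9.396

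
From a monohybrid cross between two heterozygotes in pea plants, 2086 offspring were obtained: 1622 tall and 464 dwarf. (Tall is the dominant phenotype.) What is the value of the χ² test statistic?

For a monohybrid cross between heterozygotes with complete dominance, the expected phenotypic ratio is 3:1.
Under the 3:1 hypothesis (Σ ratio = 4, N = 2086):
  tall: 2086 × 3/4 = 1564.5
  dwarf: 2086 × 1/4 = 521.5
χ² = Σ (O − E)² / E
  tall: (1622 − 1564.5)² / 1564.5 = 2.1133
  dwarf: (464 − 521.5)² / 521.5 = 6.3399
χ² = 2.1133 + 6.3399 = 8.4532 ≈ 8.453

8.453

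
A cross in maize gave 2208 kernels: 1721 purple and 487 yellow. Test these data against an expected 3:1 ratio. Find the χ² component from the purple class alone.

The 3:1 ratio has 4 parts, so with N = 2208 the expected counts are:
  purple: 2208 × 3/4 = 1656
  yellow: 2208 × 1/4 = 552
Contribution of purple: (1721 − 1656)² / 1656 = 2.5513

2.551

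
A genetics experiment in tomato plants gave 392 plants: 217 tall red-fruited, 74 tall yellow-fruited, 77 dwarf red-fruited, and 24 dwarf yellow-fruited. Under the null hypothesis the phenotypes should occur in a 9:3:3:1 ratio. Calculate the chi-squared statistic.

Expected counts for N = 392 under a 9:3:3:1 ratio (total parts = 16):
  tall red-fruited: 392 × 9/16 = 220.5
  tall yellow-fruited: 392 × 3/16 = 73.5
  dwarf red-fruited: 392 × 3/16 = 73.5
  dwarf yellow-fruited: 392 × 1/16 = 24.5
χ² = Σ (O − E)² / E
  tall red-fruited: (217 − 220.5)² / 220.5 = 0.0556
  tall yellow-fruited: (74 − 73.5)² / 73.5 = 0.0034
  dwarf red-fruited: (77 − 73.5)² / 73.5 = 0.1667
  dwarf yellow-fruited: (24 − 24.5)² / 24.5 = 0.0102
χ² = 0.0556 + 0.0034 + 0.1667 + 0.0102 = 0.2359 ≈ 0.236

0.236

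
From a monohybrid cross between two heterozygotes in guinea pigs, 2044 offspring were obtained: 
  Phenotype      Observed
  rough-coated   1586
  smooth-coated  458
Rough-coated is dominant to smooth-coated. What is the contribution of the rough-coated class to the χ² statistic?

1.832

For a monohybrid cross between heterozygotes with complete dominance, the expected phenotypic ratio is 3:1.
Expected counts for N = 2044 under a 3:1 ratio (total parts = 4):
  rough-coated: 2044 × 3/4 = 1533
  smooth-coated: 2044 × 1/4 = 511
Contribution of rough-coated: (1586 − 1533)² / 1533 = 1.8324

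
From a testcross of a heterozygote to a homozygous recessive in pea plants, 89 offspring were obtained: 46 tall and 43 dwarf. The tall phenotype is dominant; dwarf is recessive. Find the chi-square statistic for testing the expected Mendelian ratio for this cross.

0.101

A testcross of a heterozygote (Aa × aa) gives a 1:1 phenotypic ratio.
Expected counts for N = 89 under a 1:1 ratio (total parts = 2):
  tall: 89 × 1/2 = 44.5
  dwarf: 89 × 1/2 = 44.5
χ² = Σ (O − E)² / E
  tall: (46 − 44.5)² / 44.5 = 0.0506
  dwarf: (43 − 44.5)² / 44.5 = 0.0506
χ² = 0.0506 + 0.0506 = 0.1012 ≈ 0.101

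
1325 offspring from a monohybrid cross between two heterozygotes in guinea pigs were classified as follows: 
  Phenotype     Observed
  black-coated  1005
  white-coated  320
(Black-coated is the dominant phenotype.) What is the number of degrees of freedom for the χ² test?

For a monohybrid cross between heterozygotes with complete dominance, the expected phenotypic ratio is 3:1.
A goodness-of-fit test with 2 phenotype classes has df = 2 − 1 = 1.

1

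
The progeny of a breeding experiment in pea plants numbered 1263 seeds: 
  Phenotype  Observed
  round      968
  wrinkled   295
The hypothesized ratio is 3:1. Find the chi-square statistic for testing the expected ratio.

1.818

Total ratio parts = 4. Expected numbers out of 1263:
  round: 1263 × 3/4 = 947.25
  wrinkled: 1263 × 1/4 = 315.75
χ² = Σ (O − E)² / E
  round: (968 − 947.25)² / 947.25 = 0.4545
  wrinkled: (295 − 315.75)² / 315.75 = 1.3636
χ² = 0.4545 + 1.3636 = 1.8181 ≈ 1.818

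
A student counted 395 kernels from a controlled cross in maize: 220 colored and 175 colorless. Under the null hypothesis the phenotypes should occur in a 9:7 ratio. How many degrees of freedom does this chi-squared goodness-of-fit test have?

A goodness-of-fit test with 2 phenotype classes has df = 2 − 1 = 1.

1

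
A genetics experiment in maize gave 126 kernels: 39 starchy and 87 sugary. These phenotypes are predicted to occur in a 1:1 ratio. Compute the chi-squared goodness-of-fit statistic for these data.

18.286

Total ratio parts = 2. Expected numbers out of 126:
  starchy: 126 × 1/2 = 63
  sugary: 126 × 1/2 = 63
χ² = Σ (O − E)² / E
  starchy: (39 − 63)² / 63 = 9.1429
  sugary: (87 − 63)² / 63 = 9.1429
χ² = 9.1429 + 9.1429 = 18.2858 ≈ 18.286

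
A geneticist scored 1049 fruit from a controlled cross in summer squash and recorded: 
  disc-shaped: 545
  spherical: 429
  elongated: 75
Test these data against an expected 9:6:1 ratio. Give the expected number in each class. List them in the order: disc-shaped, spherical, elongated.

Under the 9:6:1 hypothesis (Σ ratio = 16, N = 1049):
  disc-shaped: 1049 × 9/16 = 590.0625
  spherical: 1049 × 6/16 = 393.375
  elongated: 1049 × 1/16 = 65.5625

590.0625, 393.375, 65.5625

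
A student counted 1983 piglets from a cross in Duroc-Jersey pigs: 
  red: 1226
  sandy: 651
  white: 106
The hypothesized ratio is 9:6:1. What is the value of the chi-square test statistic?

25.092

Under the 9:6:1 hypothesis (Σ ratio = 16, N = 1983):
  red: 1983 × 9/16 = 1115.4375
  sandy: 1983 × 6/16 = 743.625
  white: 1983 × 1/16 = 123.9375
χ² = Σ (O − E)² / E
  red: (1226 − 1115.4375)² / 1115.4375 = 10.9590
  sandy: (651 − 743.625)² / 743.625 = 11.5373
  white: (106 − 123.9375)² / 123.9375 = 2.5961
χ² = 10.9590 + 11.5373 + 2.5961 = 25.0924 ≈ 25.092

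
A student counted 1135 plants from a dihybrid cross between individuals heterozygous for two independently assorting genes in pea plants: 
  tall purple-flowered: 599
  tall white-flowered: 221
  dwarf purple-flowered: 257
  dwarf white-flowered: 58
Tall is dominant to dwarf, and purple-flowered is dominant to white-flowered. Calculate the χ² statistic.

14.286

A dihybrid F₂ with independent assortment and complete dominance at both loci gives a 9:3:3:1 phenotypic ratio.
Under the 9:3:3:1 hypothesis (Σ ratio = 16, N = 1135):
  tall purple-flowered: 1135 × 9/16 = 638.4375
  tall white-flowered: 1135 × 3/16 = 212.8125
  dwarf purple-flowered: 1135 × 3/16 = 212.8125
  dwarf white-flowered: 1135 × 1/16 = 70.9375
χ² = Σ (O − E)² / E
  tall purple-flowered: (599 − 638.4375)² / 638.4375 = 2.4361
  tall white-flowered: (221 − 212.8125)² / 212.8125 = 0.3150
  dwarf purple-flowered: (257 − 212.8125)² / 212.8125 = 9.1749
  dwarf white-flowered: (58 − 70.9375)² / 70.9375 = 2.3595
χ² = 2.4361 + 0.3150 + 9.1749 + 2.3595 = 14.2855 ≈ 14.286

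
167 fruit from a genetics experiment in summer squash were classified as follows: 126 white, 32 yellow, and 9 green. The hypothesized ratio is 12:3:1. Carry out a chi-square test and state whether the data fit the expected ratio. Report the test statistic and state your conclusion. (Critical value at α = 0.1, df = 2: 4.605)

Expected counts for N = 167 under a 12:3:1 ratio (total parts = 16):
  white: 167 × 12/16 = 125.25
  yellow: 167 × 3/16 = 31.3125
  green: 167 × 1/16 = 10.4375
χ² = Σ (O − E)² / E
  white: (126 − 125.25)² / 125.25 = 0.0045
  yellow: (32 − 31.3125)² / 31.3125 = 0.0151
  green: (9 − 10.4375)² / 10.4375 = 0.1980
χ² = 0.0045 + 0.0151 + 0.1980 = 0.2176 ≈ 0.218
Degrees of freedom = 3 − 1 = 2; critical value at α = 0.1 is 4.605.
Since 0.218 < 4.605, we fail to reject the null hypothesis — the data are consistent with the 12:3:1 ratio.

0.218; consistent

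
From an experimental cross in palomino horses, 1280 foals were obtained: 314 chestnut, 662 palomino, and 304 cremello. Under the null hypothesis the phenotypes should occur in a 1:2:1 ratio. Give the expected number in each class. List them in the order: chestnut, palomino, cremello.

320, 640, 320

Under the 1:2:1 hypothesis (Σ ratio = 4, N = 1280):
  chestnut: 1280 × 1/4 = 320
  palomino: 1280 × 2/4 = 640
  cremello: 1280 × 1/4 = 320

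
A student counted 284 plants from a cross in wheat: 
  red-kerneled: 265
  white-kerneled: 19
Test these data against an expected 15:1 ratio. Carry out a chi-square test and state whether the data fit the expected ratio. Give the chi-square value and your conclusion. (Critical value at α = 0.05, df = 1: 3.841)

Total ratio parts = 16. Expected numbers out of 284:
  red-kerneled: 284 × 15/16 = 266.25
  white-kerneled: 284 × 1/16 = 17.75
χ² = Σ (O − E)² / E
  red-kerneled: (265 − 266.25)² / 266.25 = 0.0059
  white-kerneled: (19 − 17.75)² / 17.75 = 0.0880
χ² = 0.0059 + 0.0880 = 0.0939 ≈ 0.094
Degrees of freedom = 2 − 1 = 1; critical value at α = 0.05 is 3.841.
Since 0.094 < 3.841, we fail to reject the null hypothesis — the data are consistent with the 15:1 ratio.

0.094; consistent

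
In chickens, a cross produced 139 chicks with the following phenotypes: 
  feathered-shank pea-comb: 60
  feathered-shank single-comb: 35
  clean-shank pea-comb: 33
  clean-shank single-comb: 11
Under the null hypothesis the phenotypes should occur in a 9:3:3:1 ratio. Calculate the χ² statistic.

The 9:3:3:1 ratio has 16 parts, so with N = 139 the expected counts are:
  feathered-shank pea-comb: 139 × 9/16 = 78.1875
  feathered-shank single-comb: 139 × 3/16 = 26.0625
  clean-shank pea-comb: 139 × 3/16 = 26.0625
  clean-shank single-comb: 139 × 1/16 = 8.6875
χ² = Σ (O − E)² / E
  feathered-shank pea-comb: (60 − 78.1875)² / 78.1875 = 4.2307
  feathered-shank single-comb: (35 − 26.0625)² / 26.0625 = 3.0649
  clean-shank pea-comb: (33 − 26.0625)² / 26.0625 = 1.8467
  clean-shank single-comb: (11 − 8.6875)² / 8.6875 = 0.6156
χ² = 4.2307 + 3.0649 + 1.8467 + 0.6156 = 9.7579 ≈ 9.758

9.758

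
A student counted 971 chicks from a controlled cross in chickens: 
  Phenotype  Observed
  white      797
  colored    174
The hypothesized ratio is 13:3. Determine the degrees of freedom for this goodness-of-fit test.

1

A goodness-of-fit test with 2 phenotype classes has df = 2 − 1 = 1.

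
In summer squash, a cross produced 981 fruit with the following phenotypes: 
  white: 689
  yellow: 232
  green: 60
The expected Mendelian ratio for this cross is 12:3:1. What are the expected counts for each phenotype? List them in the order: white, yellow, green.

The 12:3:1 ratio has 16 parts, so with N = 981 the expected counts are:
  white: 981 × 12/16 = 735.75
  yellow: 981 × 3/16 = 183.9375
  green: 981 × 1/16 = 61.3125

735.75, 183.9375, 61.3125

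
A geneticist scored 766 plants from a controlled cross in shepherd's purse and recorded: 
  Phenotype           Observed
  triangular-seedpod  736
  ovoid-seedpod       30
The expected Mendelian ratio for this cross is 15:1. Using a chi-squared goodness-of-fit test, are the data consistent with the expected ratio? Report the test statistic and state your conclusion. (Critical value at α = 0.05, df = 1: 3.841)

7.119; not consistent

Expected counts for N = 766 under a 15:1 ratio (total parts = 16):
  triangular-seedpod: 766 × 15/16 = 718.125
  ovoid-seedpod: 766 × 1/16 = 47.875
χ² = Σ (O − E)² / E
  triangular-seedpod: (736 − 718.125)² / 718.125 = 0.4449
  ovoid-seedpod: (30 − 47.875)² / 47.875 = 6.6740
χ² = 0.4449 + 6.6740 = 7.1189 ≈ 7.119
Degrees of freedom = 2 − 1 = 1; critical value at α = 0.05 is 3.841.
Since 7.119 > 3.841, we reject the null hypothesis — the data do not fit the 15:1 ratio.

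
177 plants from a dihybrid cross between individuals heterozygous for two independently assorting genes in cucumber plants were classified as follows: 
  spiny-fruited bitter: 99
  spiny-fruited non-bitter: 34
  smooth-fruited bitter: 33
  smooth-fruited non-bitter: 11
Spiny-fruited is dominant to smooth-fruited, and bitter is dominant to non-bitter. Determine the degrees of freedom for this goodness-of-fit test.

A dihybrid F₂ with independent assortment and complete dominance at both loci gives a 9:3:3:1 phenotypic ratio.
A goodness-of-fit test with 4 phenotype classes has df = 4 − 1 = 3.

3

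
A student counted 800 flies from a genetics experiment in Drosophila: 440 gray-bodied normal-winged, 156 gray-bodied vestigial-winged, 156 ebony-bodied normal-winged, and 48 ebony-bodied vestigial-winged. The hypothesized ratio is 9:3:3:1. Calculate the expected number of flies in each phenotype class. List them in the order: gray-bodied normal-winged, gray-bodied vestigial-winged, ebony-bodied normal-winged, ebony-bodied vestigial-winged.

450, 150, 150, 50

Expected counts for N = 800 under a 9:3:3:1 ratio (total parts = 16):
  gray-bodied normal-winged: 800 × 9/16 = 450
  gray-bodied vestigial-winged: 800 × 3/16 = 150
  ebony-bodied normal-winged: 800 × 3/16 = 150
  ebony-bodied vestigial-winged: 800 × 1/16 = 50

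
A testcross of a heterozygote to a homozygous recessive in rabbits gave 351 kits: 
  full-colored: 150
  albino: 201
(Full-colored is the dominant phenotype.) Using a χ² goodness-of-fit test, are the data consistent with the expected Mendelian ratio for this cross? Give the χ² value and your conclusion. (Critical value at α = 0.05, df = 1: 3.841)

A testcross of a heterozygote (Aa × aa) gives a 1:1 phenotypic ratio.
Expected counts for N = 351 under a 1:1 ratio (total parts = 2):
  full-colored: 351 × 1/2 = 175.5
  albino: 351 × 1/2 = 175.5
χ² = Σ (O − E)² / E
  full-colored: (150 − 175.5)² / 175.5 = 3.7051
  albino: (201 − 175.5)² / 175.5 = 3.7051
χ² = 3.7051 + 3.7051 = 7.4102 ≈ 7.410
Degrees of freedom = 2 − 1 = 1; critical value at α = 0.05 is 3.841.
Since 7.410 > 3.841, we reject the null hypothesis — the data do not fit the 1:1 ratio.

7.410; not consistent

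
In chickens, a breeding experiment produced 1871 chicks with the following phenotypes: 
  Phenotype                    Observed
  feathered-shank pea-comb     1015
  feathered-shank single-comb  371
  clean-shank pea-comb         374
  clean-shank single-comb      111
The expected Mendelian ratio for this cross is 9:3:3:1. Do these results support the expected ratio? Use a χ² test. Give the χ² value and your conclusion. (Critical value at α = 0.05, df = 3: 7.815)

4.328; consistent

The 9:3:3:1 ratio has 16 parts, so with N = 1871 the expected counts are:
  feathered-shank pea-comb: 1871 × 9/16 = 1052.4375
  feathered-shank single-comb: 1871 × 3/16 = 350.8125
  clean-shank pea-comb: 1871 × 3/16 = 350.8125
  clean-shank single-comb: 1871 × 1/16 = 116.9375
χ² = Σ (O − E)² / E
  feathered-shank pea-comb: (1015 − 1052.4375)² / 1052.4375 = 1.3317
  feathered-shank single-comb: (371 − 350.8125)² / 350.8125 = 1.1617
  clean-shank pea-comb: (374 − 350.8125)² / 350.8125 = 1.5326
  clean-shank single-comb: (111 − 116.9375)² / 116.9375 = 0.3015
χ² = 1.3317 + 1.1617 + 1.5326 + 0.3015 = 4.3275 ≈ 4.328
Degrees of freedom = 4 − 1 = 3; critical value at α = 0.05 is 7.815.
Since 4.328 < 7.815, we fail to reject the null hypothesis — the data are consistent with the 9:3:3:1 ratio.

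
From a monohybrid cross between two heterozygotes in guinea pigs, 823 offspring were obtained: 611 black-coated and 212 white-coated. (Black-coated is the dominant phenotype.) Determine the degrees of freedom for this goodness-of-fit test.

For a monohybrid cross between heterozygotes with complete dominance, the expected phenotypic ratio is 3:1.
A goodness-of-fit test with 2 phenotype classes has df = 2 − 1 = 1.

1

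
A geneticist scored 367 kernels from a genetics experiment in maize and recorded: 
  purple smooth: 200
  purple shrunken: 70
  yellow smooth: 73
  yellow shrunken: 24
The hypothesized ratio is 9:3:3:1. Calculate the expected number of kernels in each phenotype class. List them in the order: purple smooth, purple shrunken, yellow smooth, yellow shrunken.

206.4375, 68.8125, 68.8125, 22.9375

The 9:3:3:1 ratio has 16 parts, so with N = 367 the expected counts are:
  purple smooth: 367 × 9/16 = 206.4375
  purple shrunken: 367 × 3/16 = 68.8125
  yellow smooth: 367 × 3/16 = 68.8125
  yellow shrunken: 367 × 1/16 = 22.9375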